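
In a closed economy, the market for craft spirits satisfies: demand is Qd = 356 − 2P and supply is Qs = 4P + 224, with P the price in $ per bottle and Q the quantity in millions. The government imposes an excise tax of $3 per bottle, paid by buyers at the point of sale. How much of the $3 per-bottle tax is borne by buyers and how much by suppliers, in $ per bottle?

Before the tax: set 356 − 2P = 4P + 224 → P* = $22, Q* = 312.
With the tax collected from buyers, demand (in seller-price terms) shifts: Qd = 356 − 2(P + 3).
New equilibrium: buyers pay $24, suppliers receive $21, Q = 308. (Wedge: Pb − Ps = 3.)
Burden on buyers: $2; on suppliers: $1. (They sum to $3.)

Buyers bear $2 per bottle; suppliers bear $1 per bottle.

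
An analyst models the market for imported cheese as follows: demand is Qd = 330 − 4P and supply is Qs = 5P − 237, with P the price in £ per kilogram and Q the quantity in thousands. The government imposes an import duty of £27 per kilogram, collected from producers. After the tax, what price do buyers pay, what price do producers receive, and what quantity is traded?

Buyers pay £78; producers receive £51; quantity = 18.

Before the tax: set 330 − 4P = 5P − 237 → P* = £63, Q* = 78.
With the tax collected from producers, supply shifts: Qs = 5(P − 27) − 237.
Solving gives Q = 18 with buyers paying £78 and producers receiving £51 (the £27 wedge).
The less price-elastic side of the market bears the larger share of a per-unit tax.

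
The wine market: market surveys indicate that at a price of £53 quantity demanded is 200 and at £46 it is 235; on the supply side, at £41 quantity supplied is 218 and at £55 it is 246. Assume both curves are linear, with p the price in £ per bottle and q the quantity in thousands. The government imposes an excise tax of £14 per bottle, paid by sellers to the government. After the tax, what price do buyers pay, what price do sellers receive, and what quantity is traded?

Demand slope: (235 − 200)/(46 − 53) = -5, so qd = 465 − 5p.
Supply slope: (246 − 218)/(55 − 41) = 2, so qs = 2p + 136.
Without the tax, 465 − 5p = 2p + 136 gives 7p = 329, so p* = £47 and q* = 230.
With the tax collected from sellers, supply shifts: qs = 2(p − 14) + 136.
Solving gives q = 210 with buyers paying £51 and sellers receiving £37 (the £14 wedge).
The less price-elastic side of the market bears the larger share of a per-unit tax.

Buyers pay £51; sellers receive £37; quantity = 210.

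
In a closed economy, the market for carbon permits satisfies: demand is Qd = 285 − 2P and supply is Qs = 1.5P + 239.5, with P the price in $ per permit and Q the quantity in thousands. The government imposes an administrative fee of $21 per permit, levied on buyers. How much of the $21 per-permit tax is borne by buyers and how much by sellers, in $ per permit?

Buyers bear $9 per permit; sellers bear $12 per permit.

Without the tax, 285 − 2P = 1.5P + 239.5 gives 3.5P = 45.5, so P* = $13 and Q* = 259.
With the tax collected from buyers, demand (in seller-price terms) shifts: Qd = 285 − 2(P + 21).
Solving gives Q = 241 with buyers paying $22 and sellers receiving $1 (the $21 wedge).
Burden on buyers: $9; on sellers: $12. (They sum to $21.)
The less price-elastic side of the market bears the larger share of a per-unit tax.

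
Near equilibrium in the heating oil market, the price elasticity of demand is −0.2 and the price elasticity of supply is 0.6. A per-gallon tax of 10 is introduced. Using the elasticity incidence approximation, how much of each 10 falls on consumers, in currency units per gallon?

Incidence ratio: consumers' share ≈ εs / (εs + |εd|) = 0.6 / (0.6 + 0.2) = 0.75.
So consumers bear ≈ 0.75 × 10 = 7.5; producers bear 2.5.

Consumers bear ≈ 7.5 per gallon.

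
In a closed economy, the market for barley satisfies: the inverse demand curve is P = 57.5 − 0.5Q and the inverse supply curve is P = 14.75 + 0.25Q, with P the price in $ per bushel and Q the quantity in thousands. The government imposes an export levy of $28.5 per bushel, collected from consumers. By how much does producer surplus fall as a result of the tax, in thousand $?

Rewrite in direct form: Qd = 115 − 2P and Qs = 4P − 59.
Before the tax: set 115 − 2P = 4P − 59 → P* = $29, Q* = 57.
With the tax collected from consumers, demand (in seller-price terms) shifts: Qd = 115 − 2(P + 28.5).
Solving gives Q = 19 with consumers paying $48 and producers receiving $19.5 (the $28.5 wedge).
ΔPS is the trapezoid between Q = 19 and Q = 57 of height $9.5: ½ · (57 + 19) · 9.5 = $361.

Producer surplus falls by $361 thousand.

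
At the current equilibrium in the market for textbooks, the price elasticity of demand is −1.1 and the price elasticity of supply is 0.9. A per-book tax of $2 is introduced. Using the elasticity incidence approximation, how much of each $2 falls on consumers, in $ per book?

Consumers bear ≈ $0.9 per book.

Incidence ratio: consumers' share ≈ εs / (εs + |εd|) = 0.9 / (0.9 + 1.1) = 0.45.
So consumers bear ≈ 0.45 × $2 = $0.9; suppliers bear $1.1.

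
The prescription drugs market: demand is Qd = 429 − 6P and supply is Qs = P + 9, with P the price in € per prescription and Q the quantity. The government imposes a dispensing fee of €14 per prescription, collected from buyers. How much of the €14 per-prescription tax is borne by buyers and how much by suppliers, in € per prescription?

Before the tax: set 429 − 6P = P + 9 → P* = €60, Q* = 69.
With the tax collected from buyers, demand (in seller-price terms) shifts: Qd = 429 − 6(P + 14).
New equilibrium: buyers pay €62, suppliers receive €48, Q = 57. (Wedge: Pb − Ps = 14.)
Burden on buyers: €2; on suppliers: €12. (They sum to €14.)

Buyers bear €2 per prescription; suppliers bear €12 per prescription.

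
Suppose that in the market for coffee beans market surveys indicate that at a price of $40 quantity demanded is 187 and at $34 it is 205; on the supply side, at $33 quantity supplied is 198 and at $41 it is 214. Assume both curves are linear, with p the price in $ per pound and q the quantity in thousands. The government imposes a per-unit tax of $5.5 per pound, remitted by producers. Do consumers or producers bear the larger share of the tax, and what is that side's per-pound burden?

Producers bear the larger share: $3.3 per pound.

Demand slope: (205 − 187)/(34 − 40) = -3, so qd = 307 − 3p.
Supply slope: (214 − 198)/(41 − 33) = 2, so qs = 2p + 132.
Before the tax: set 307 − 3p = 2p + 132 → p* = $35, q* = 202.
With the tax collected from producers, supply shifts: qs = 2(p − 5.5) + 132.
Solving gives q = 195.4 with consumers paying $37.2 and producers receiving $31.7 (the $5.5 wedge).
Per-pound burden: consumers $2.2, producers $3.3.
Producers take the larger share because supply is less price-elastic here (demand slope 3 vs supply slope 2).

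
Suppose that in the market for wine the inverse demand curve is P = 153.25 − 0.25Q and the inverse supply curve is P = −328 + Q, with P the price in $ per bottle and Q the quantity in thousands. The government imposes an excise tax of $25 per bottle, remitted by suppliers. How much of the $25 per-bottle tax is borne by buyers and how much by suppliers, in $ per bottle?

Rewrite in direct form: Qd = 613 − 4P and Qs = P + 328.
Before the tax: set 613 − 4P = P + 328 → P* = $57, Q* = 385.
With the tax collected from suppliers, supply shifts: Qs = (P − 25) + 328.
Solving gives Q = 365 with buyers paying $62 and suppliers receiving $37 (the $25 wedge).
Burden on buyers: $5; on suppliers: $20. (They sum to $25.)

Buyers bear $5 per bottle; suppliers bear $20 per bottle.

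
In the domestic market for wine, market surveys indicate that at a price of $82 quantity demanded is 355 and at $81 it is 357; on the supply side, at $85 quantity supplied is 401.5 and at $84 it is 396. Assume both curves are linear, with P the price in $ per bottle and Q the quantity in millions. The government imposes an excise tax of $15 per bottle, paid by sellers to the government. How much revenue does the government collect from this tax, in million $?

Demand slope: (357 − 355)/(81 − 82) = -2, so Qd = 519 − 2P.
Supply slope: (396 − 401.5)/(84 − 85) = 5.5, so Qs = 5.5P − 66.
Before the tax: set 519 − 2P = 5.5P − 66 → P* = $78, Q* = 363.
With the tax collected from sellers, supply shifts: Qs = 5.5(P − 15) − 66.
Solving gives Q = 341 with buyers paying $89 and sellers receiving $74 (the $15 wedge).
Revenue = t · Q = 15 · 341 = $5115.

Tax revenue = $5115 million.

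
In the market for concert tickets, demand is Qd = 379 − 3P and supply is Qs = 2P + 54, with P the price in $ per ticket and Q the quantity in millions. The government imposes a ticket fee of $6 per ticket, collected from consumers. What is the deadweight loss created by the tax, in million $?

Before the tax: set 379 − 3P = 2P + 54 → P* = $65, Q* = 184.
With the tax collected from consumers, demand (in seller-price terms) shifts: Qd = 379 − 3(P + 6).
Solving gives Q = 176.8 with consumers paying $67.4 and producers receiving $61.4 (the $6 wedge).
Quantity falls by |ΔQ| = |184 − 176.8| = 7.2.
DWL = ½ · t · |ΔQ| = ½ · 6 · 7.2 = $21.6.

Deadweight loss = $21.6 million.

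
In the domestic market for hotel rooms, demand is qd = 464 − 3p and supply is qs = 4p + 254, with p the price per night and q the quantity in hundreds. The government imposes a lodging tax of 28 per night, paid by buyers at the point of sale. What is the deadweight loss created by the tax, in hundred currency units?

Without the tax, 464 − 3p = 4p + 254 gives 7p = 210, so p* = 30 and q* = 374.
With the tax collected from buyers, demand (in seller-price terms) shifts: qd = 464 − 3(p + 28).
Solving gives q = 326 with buyers paying 46 and suppliers receiving 18 (the 28 wedge).
Quantity falls by |ΔQ| = |374 − 326| = 48.
DWL = ½ · t · |ΔQ| = ½ · 28 · 48 = 672.

Deadweight loss = 672 hundred.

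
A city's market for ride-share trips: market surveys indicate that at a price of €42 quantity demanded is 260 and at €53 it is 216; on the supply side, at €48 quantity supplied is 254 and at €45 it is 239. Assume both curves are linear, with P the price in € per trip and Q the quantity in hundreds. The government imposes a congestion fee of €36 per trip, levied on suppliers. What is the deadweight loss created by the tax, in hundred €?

Deadweight loss = €1440 hundred.

Demand slope: (216 − 260)/(53 − 42) = -4, so Qd = 428 − 4P.
Supply slope: (239 − 254)/(45 − 48) = 5, so Qs = 5P + 14.
Without the tax, 428 − 4P = 5P + 14 gives 9P = 414, so P* = €46 and Q* = 244.
With the tax collected from suppliers, supply shifts: Qs = 5(P − 36) + 14.
New equilibrium: buyers pay €66, suppliers receive €30, Q = 164. (Wedge: Pb − Ps = 36.)
Quantity falls by |ΔQ| = |244 − 164| = 80.
DWL = ½ · t · |ΔQ| = ½ · 36 · 80 = €1440.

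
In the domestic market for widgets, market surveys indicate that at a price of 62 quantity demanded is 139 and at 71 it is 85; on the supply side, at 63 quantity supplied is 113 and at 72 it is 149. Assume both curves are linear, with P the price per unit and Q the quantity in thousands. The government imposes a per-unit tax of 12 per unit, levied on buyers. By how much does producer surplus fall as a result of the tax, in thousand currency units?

Demand slope: (85 − 139)/(71 − 62) = -6, so Qd = 511 − 6P.
Supply slope: (149 − 113)/(72 − 63) = 4, so Qs = 4P − 139.
Without the tax, 511 − 6P = 4P − 139 gives 10P = 650, so P* = 65 and Q* = 121.
With the tax collected from buyers, demand (in seller-price terms) shifts: Qd = 511 − 6(P + 12).
New equilibrium: buyers pay 69.8, sellers receive 57.8, Q = 92.2. (Wedge: Pb − Ps = 12.)
ΔPS is the trapezoid between Q = 92.2 and Q = 121 of height 7.2: ½ · (121 + 92.2) · 7.2 = 767.52.

Producer surplus falls by 767.52 thousand.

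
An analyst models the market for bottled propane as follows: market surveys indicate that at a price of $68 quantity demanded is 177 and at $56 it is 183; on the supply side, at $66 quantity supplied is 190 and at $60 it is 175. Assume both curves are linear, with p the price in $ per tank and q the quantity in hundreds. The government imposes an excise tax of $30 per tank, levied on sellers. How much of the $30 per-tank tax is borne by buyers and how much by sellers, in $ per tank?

Buyers bear $25 per tank; sellers bear $5 per tank.

Demand slope: (183 − 177)/(56 − 68) = -0.5, so qd = 211 − 0.5p.
Supply slope: (175 − 190)/(60 − 66) = 2.5, so qs = 2.5p + 25.
Without the tax, 211 − 0.5p = 2.5p + 25 gives 3p = 186, so p* = $62 and q* = 180.
With the tax collected from sellers, supply shifts: qs = 2.5(p − 30) + 25.
Solving gives q = 167.5 with buyers paying $87 and sellers receiving $57 (the $30 wedge).
Burden on buyers: $25; on sellers: $5. (They sum to $30.)
The less price-elastic side of the market bears the larger share of a per-unit tax.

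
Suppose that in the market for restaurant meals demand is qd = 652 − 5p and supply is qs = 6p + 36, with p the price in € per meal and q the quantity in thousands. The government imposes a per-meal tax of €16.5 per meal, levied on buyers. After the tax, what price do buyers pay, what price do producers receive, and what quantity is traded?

Buyers pay €65; producers receive €48.5; quantity = 327.

Before the tax: set 652 − 5p = 6p + 36 → p* = €56, q* = 372.
With the tax collected from buyers, demand (in seller-price terms) shifts: qd = 652 − 5(p + 16.5).
Solving gives q = 327 with buyers paying €65 and producers receiving €48.5 (the €16.5 wedge).
The less price-elastic side of the market bears the larger share of a per-unit tax.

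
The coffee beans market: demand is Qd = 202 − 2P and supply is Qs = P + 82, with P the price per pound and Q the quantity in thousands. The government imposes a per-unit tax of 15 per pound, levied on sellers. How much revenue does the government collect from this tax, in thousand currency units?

Tax revenue = 1680 thousand.

Before the tax: set 202 − 2P = P + 82 → P* = 40, Q* = 122.
With the tax collected from sellers, supply shifts: Qs = (P − 15) + 82.
New equilibrium: buyers pay 45, sellers receive 30, Q = 112. (Wedge: Pb − Ps = 15.)
Revenue = t · Q = 15 · 112 = 1680.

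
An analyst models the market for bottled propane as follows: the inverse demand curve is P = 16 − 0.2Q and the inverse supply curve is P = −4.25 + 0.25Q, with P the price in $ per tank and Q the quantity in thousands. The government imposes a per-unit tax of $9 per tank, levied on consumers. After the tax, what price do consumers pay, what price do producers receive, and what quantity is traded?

Inverting to Q(P) form: Qd = 80 − 5P; Qs = 4P + 17.
Before the tax: set 80 − 5P = 4P + 17 → P* = $7, Q* = 45.
With the tax collected from consumers, demand (in seller-price terms) shifts: Qd = 80 − 5(P + 9).
Solving gives Q = 25 with consumers paying $11 and producers receiving $2 (the $9 wedge).
The less price-elastic side of the market bears the larger share of a per-unit tax.

Consumers pay $11; producers receive $2; quantity = 25.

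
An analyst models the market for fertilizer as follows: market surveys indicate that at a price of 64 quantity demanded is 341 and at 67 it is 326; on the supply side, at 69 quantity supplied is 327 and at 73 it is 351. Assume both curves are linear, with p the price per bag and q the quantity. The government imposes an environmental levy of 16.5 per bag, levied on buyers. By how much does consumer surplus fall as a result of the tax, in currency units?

Demand slope: (326 − 341)/(67 − 64) = -5, so qd = 661 − 5p.
Supply slope: (351 − 327)/(73 − 69) = 6, so qs = 6p − 87.
Before the tax: set 661 − 5p = 6p − 87 → p* = 68, q* = 321.
With the tax collected from buyers, demand (in seller-price terms) shifts: qd = 661 − 5(p + 16.5).
Solving gives q = 276 with buyers paying 77 and producers receiving 60.5 (the 16.5 wedge).
ΔCS is the trapezoid between Q = 276 and Q = 321 of height 9: ½ · (321 + 276) · 9 = 2686.5.

Consumer surplus falls by 2686.5.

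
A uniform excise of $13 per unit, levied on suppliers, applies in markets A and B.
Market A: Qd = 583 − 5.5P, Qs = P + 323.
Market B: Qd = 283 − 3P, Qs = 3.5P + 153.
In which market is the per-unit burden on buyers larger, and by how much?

Market B, by $5.

Market A: pre-tax P* = $40, Q* = 363; post-tax Q = 352; per-unit burden on buyers = $2.
Market B: pre-tax P* = $20, Q* = 223; post-tax Q = 202; per-unit burden on buyers = $7.
Difference: $2 vs $7 → market B is larger by $5.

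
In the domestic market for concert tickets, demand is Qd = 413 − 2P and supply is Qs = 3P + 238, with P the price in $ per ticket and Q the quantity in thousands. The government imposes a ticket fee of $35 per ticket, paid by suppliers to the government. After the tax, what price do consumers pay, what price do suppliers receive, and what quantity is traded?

Consumers pay $56; suppliers receive $21; quantity = 301.

Without the tax, 413 − 2P = 3P + 238 gives 5P = 175, so P* = $35 and Q* = 343.
With the tax collected from suppliers, supply shifts: Qs = 3(P − 35) + 238.
New equilibrium: consumers pay $56, suppliers receive $21, Q = 301. (Wedge: Pb − Ps = 35.)
The less price-elastic side of the market bears the larger share of a per-unit tax.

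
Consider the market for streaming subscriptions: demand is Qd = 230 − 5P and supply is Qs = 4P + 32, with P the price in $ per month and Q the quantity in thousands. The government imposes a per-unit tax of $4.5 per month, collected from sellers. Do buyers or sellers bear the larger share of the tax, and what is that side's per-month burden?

Without the tax, 230 − 5P = 4P + 32 gives 9P = 198, so P* = $22 and Q* = 120.
With the tax collected from sellers, supply shifts: Qs = 4(P − 4.5) + 32.
New equilibrium: buyers pay $24, sellers receive $19.5, Q = 110. (Wedge: Pb − Ps = 4.5.)
Per-month burden: buyers $2, sellers $2.5.
Sellers take the larger share because supply is less price-elastic here (demand slope 5 vs supply slope 4).
The less price-elastic side of the market bears the larger share of a per-unit tax.

Sellers bear the larger share: $2.5 per month.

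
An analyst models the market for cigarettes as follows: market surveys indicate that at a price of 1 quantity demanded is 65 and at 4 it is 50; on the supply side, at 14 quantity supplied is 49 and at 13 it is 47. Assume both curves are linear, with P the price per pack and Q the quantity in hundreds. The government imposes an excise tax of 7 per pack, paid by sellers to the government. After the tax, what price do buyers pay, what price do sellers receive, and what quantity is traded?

Demand slope: (50 − 65)/(4 − 1) = -5, so Qd = 70 − 5P.
Supply slope: (47 − 49)/(13 − 14) = 2, so Qs = 2P + 21.
Before the tax: set 70 − 5P = 2P + 21 → P* = 7, Q* = 35.
With the tax collected from sellers, supply shifts: Qs = 2(P − 7) + 21.
Solving gives Q = 25 with buyers paying 9 and sellers receiving 2 (the 7 wedge).
The less price-elastic side of the market bears the larger share of a per-unit tax.

Buyers pay 9; sellers receive 2; quantity = 25.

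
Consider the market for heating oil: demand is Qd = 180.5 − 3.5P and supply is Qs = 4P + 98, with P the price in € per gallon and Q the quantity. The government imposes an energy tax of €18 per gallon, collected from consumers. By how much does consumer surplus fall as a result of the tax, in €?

Without the tax, 180.5 − 3.5P = 4P + 98 gives 7.5P = 82.5, so P* = €11 and Q* = 142.
With the tax collected from consumers, demand (in seller-price terms) shifts: Qd = 180.5 − 3.5(P + 18).
Solving gives Q = 108.4 with consumers paying €20.6 and suppliers receiving €2.6 (the €18 wedge).
ΔCS is the trapezoid between Q = 108.4 and Q = 142 of height €9.6: ½ · (142 + 108.4) · 9.6 = €1201.92.

Consumer surplus falls by €1201.92.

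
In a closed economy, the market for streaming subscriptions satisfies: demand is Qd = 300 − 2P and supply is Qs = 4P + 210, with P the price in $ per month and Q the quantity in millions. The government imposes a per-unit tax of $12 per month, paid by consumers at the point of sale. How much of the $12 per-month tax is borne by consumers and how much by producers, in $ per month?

Before the tax: set 300 − 2P = 4P + 210 → P* = $15, Q* = 270.
With the tax collected from consumers, demand (in seller-price terms) shifts: Qd = 300 − 2(P + 12).
New equilibrium: consumers pay $23, producers receive $11, Q = 254. (Wedge: Pb − Ps = 12.)
Burden on consumers: $8; on producers: $4. (They sum to $12.)

Consumers bear $8 per month; producers bear $4 per month.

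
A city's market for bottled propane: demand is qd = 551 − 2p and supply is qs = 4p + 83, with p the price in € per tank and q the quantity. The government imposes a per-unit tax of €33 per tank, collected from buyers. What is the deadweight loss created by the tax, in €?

Without the tax, 551 − 2p = 4p + 83 gives 6p = 468, so p* = €78 and q* = 395.
With the tax collected from buyers, demand (in seller-price terms) shifts: qd = 551 − 2(p + 33).
New equilibrium: buyers pay €100, suppliers receive €67, q = 351. (Wedge: pb − ps = 33.)
Quantity falls by |ΔQ| = |395 − 351| = 44.
DWL = ½ · t · |ΔQ| = ½ · 33 · 44 = €726.

Deadweight loss = €726.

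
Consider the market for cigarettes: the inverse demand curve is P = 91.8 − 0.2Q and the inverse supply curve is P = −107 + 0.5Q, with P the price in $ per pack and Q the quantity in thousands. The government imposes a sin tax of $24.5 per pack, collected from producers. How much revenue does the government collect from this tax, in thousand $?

Tax revenue = $6100.5 thousand.

Rewrite in direct form: Qd = 459 − 5P and Qs = 2P + 214.
Without the tax, 459 − 5P = 2P + 214 gives 7P = 245, so P* = $35 and Q* = 284.
With the tax collected from producers, supply shifts: Qs = 2(P − 24.5) + 214.
New equilibrium: buyers pay $42, producers receive $17.5, Q = 249. (Wedge: Pb − Ps = 24.5.)
Revenue = t · Q = 24.5 · 249 = $6100.5.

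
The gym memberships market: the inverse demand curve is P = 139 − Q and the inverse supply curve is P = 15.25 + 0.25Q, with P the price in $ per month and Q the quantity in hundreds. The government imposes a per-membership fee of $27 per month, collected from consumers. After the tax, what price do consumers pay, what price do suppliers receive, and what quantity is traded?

Consumers pay $61.6; suppliers receive $34.6; quantity = 77.4.

Rewrite in direct form: Qd = 139 − P and Qs = 4P − 61.
Before the tax: set 139 − P = 4P − 61 → P* = $40, Q* = 99.
With the tax collected from consumers, demand (in seller-price terms) shifts: Qd = 139 − (P + 27).
Solving gives Q = 77.4 with consumers paying $61.6 and suppliers receiving $34.6 (the $27 wedge).
The less price-elastic side of the market bears the larger share of a per-unit tax.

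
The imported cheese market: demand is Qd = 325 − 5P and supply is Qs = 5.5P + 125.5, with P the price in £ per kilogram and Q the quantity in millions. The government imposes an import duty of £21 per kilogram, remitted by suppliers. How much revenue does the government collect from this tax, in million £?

Without the tax, 325 − 5P = 5.5P + 125.5 gives 10.5P = 199.5, so P* = £19 and Q* = 230.
With the tax collected from suppliers, supply shifts: Qs = 5.5(P − 21) + 125.5.
New equilibrium: consumers pay £30, suppliers receive £9, Q = 175. (Wedge: Pb − Ps = 21.)
Revenue = t · Q = 21 · 175 = £3675.

Tax revenue = £3675 million.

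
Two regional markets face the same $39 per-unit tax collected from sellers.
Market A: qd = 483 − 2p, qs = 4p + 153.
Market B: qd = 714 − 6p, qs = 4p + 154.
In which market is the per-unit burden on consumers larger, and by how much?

Market A, by $10.4.

Market A: pre-tax p* = $55, q* = 373; post-tax q = 321; per-unit burden on consumers = $26.
Market B: pre-tax p* = $56, q* = 378; post-tax q = 284.4; per-unit burden on consumers = $15.6.
Difference: $26 vs $15.6 → market A is larger by $10.4.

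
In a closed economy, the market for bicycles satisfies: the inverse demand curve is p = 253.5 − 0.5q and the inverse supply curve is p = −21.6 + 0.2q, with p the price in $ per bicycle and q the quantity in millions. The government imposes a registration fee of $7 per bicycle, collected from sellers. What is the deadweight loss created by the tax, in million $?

Rewrite in direct form: qd = 507 − 2p and qs = 5p + 108.
Without the tax, 507 − 2p = 5p + 108 gives 7p = 399, so p* = $57 and q* = 393.
With the tax collected from sellers, supply shifts: qs = 5(p − 7) + 108.
New equilibrium: consumers pay $62, sellers receive $55, q = 383. (Wedge: pb − ps = 7.)
Quantity falls by |ΔQ| = |393 − 383| = 10.
DWL = ½ · t · |ΔQ| = ½ · 7 · 10 = $35.

Deadweight loss = $35 million.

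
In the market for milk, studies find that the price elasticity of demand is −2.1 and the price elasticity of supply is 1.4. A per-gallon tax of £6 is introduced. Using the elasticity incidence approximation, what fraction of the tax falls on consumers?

Incidence ratio: consumers' share ≈ εs / (εs + |εd|) = 1.4 / (1.4 + 2.1) = 0.4.
Supply is the less elastic side, so consumers bear the smaller share.

Consumers' share ≈ 0.4.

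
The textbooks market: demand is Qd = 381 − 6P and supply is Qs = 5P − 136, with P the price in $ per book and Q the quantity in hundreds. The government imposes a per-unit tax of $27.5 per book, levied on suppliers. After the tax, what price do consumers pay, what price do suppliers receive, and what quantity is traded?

Consumers pay $59.5; suppliers receive $32; quantity = 24.

Without the tax, 381 − 6P = 5P − 136 gives 11P = 517, so P* = $47 and Q* = 99.
With the tax collected from suppliers, supply shifts: Qs = 5(P − 27.5) − 136.
New equilibrium: consumers pay $59.5, suppliers receive $32, Q = 24. (Wedge: Pb − Ps = 27.5.)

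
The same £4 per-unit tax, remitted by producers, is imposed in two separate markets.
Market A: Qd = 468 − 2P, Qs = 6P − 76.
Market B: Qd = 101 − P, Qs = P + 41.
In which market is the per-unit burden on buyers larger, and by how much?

Market A: pre-tax P* = £68, Q* = 332; post-tax Q = 326; per-unit burden on buyers = £3.
Market B: pre-tax P* = £30, Q* = 71; post-tax Q = 69; per-unit burden on buyers = £2.
Difference: £3 vs £2 → market A is larger by £1.

Market A, by £1.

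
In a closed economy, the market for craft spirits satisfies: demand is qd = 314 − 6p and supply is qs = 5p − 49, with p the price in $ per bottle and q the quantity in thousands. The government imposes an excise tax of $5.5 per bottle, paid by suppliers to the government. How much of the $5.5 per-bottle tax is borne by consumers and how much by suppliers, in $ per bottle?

Before the tax: set 314 − 6p = 5p − 49 → p* = $33, q* = 116.
With the tax collected from suppliers, supply shifts: qs = 5(p − 5.5) − 49.
New equilibrium: consumers pay $35.5, suppliers receive $30, q = 101. (Wedge: pb − ps = 5.5.)
Burden on consumers: $2.5; on suppliers: $3. (They sum to $5.5.)
The less price-elastic side of the market bears the larger share of a per-unit tax.

Consumers bear $2.5 per bottle; suppliers bear $3 per bottle.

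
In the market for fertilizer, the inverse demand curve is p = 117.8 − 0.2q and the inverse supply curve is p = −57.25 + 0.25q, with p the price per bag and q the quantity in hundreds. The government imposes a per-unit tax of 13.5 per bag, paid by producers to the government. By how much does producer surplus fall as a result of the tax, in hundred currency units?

Producer surplus falls by 2805 hundred.

Rewrite in direct form: qd = 589 − 5p and qs = 4p + 229.
Before the tax: set 589 − 5p = 4p + 229 → p* = 40, q* = 389.
With the tax collected from producers, supply shifts: qs = 4(p − 13.5) + 229.
New equilibrium: buyers pay 46, producers receive 32.5, q = 359. (Wedge: pb − ps = 13.5.)
ΔPS is the trapezoid between Q = 359 and Q = 389 of height 7.5: ½ · (389 + 359) · 7.5 = 2805.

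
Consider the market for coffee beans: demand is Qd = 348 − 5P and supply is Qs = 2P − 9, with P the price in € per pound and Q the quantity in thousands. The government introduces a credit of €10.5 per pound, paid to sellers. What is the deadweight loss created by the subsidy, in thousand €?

Deadweight loss = €78.75 thousand.

Without the subsidy, 348 − 5P = 2P − 9 gives 7P = 357, so P* = €51 and Q* = 93.
With a per-unit subsidy paid to sellers, each receives P + 10.5 per unit sold, so supply becomes Qs = 2(P + 10.5) − 9.
New equilibrium: consumers pay €48, sellers receive €58.5, Q = 108. (Wedge: Pb − Ps = −10.5.)
Quantity rises by |ΔQ| = |93 − 108| = 15.
DWL = ½ · t · |ΔQ| = ½ · 10.5 · 15 = €78.75.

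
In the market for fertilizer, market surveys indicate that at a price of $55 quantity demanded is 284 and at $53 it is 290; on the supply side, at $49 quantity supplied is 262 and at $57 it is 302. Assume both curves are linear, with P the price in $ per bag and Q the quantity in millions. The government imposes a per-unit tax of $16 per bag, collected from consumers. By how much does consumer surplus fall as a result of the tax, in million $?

Demand slope: (290 − 284)/(53 − 55) = -3, so Qd = 449 − 3P.
Supply slope: (302 − 262)/(57 − 49) = 5, so Qs = 5P + 17.
Without the tax, 449 − 3P = 5P + 17 gives 8P = 432, so P* = $54 and Q* = 287.
With the tax collected from consumers, demand (in seller-price terms) shifts: Qd = 449 − 3(P + 16).
New equilibrium: consumers pay $64, suppliers receive $48, Q = 257. (Wedge: Pb − Ps = 16.)
ΔCS is the trapezoid between Q = 257 and Q = 287 of height $10: ½ · (287 + 257) · 10 = $2720.

Consumer surplus falls by $2720 million.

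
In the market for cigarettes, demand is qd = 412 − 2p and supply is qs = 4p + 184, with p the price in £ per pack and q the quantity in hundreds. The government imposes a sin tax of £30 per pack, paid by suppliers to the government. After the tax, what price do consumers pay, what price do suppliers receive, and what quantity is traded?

Before the tax: set 412 − 2p = 4p + 184 → p* = £38, q* = 336.
With the tax collected from suppliers, supply shifts: qs = 4(p − 30) + 184.
New equilibrium: consumers pay £58, suppliers receive £28, q = 296. (Wedge: pb − ps = 30.)
The less price-elastic side of the market bears the larger share of a per-unit tax.

Consumers pay £58; suppliers receive £28; quantity = 296.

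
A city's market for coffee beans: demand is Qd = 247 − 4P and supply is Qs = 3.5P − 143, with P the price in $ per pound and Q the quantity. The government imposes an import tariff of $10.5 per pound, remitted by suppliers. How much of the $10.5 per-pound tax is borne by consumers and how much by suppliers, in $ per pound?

Consumers bear $4.9 per pound; suppliers bear $5.6 per pound.

Before the tax: set 247 − 4P = 3.5P − 143 → P* = $52, Q* = 39.
With the tax collected from suppliers, supply shifts: Qs = 3.5(P − 10.5) − 143.
Solving gives Q = 19.4 with consumers paying $56.9 and suppliers receiving $46.4 (the $10.5 wedge).
Burden on consumers: $4.9; on suppliers: $5.6. (They sum to $10.5.)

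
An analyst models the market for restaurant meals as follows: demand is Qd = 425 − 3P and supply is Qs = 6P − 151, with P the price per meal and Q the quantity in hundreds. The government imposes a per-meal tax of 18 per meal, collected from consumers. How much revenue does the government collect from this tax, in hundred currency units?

Before the tax: set 425 − 3P = 6P − 151 → P* = 64, Q* = 233.
With the tax collected from consumers, demand (in seller-price terms) shifts: Qd = 425 − 3(P + 18).
Solving gives Q = 197 with consumers paying 76 and sellers receiving 58 (the 18 wedge).
Revenue = t · Q = 18 · 197 = 3546.

Tax revenue = 3546 hundred.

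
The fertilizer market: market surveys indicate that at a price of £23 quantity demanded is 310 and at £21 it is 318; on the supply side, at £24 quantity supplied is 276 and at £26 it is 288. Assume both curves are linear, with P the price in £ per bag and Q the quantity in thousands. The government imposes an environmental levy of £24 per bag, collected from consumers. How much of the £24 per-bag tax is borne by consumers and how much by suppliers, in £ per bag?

Consumers bear £14.4 per bag; suppliers bear £9.6 per bag.

Demand slope: (318 − 310)/(21 − 23) = -4, so Qd = 402 − 4P.
Supply slope: (288 − 276)/(26 − 24) = 6, so Qs = 6P + 132.
Without the tax, 402 − 4P = 6P + 132 gives 10P = 270, so P* = £27 and Q* = 294.
With the tax collected from consumers, demand (in seller-price terms) shifts: Qd = 402 − 4(P + 24).
Solving gives Q = 236.4 with consumers paying £41.4 and suppliers receiving £17.4 (the £24 wedge).
Burden on consumers: £14.4; on suppliers: £9.6. (They sum to £24.)
The less price-elastic side of the market bears the larger share of a per-unit tax.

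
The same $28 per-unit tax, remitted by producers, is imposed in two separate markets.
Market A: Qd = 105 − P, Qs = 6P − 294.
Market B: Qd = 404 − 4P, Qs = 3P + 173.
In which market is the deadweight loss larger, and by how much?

Market A: pre-tax P* = $57, Q* = 48; post-tax Q = 24; deadweight loss = $336.
Market B: pre-tax P* = $33, Q* = 272; post-tax Q = 224; deadweight loss = $672.
Difference: $336 vs $672 → market B is larger by $336.

Market B, by $336.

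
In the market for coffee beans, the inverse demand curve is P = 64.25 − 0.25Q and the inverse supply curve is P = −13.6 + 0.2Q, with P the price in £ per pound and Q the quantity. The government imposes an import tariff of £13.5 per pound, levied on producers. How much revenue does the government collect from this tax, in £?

Rewrite in direct form: Qd = 257 − 4P and Qs = 5P + 68.
Without the tax, 257 − 4P = 5P + 68 gives 9P = 189, so P* = £21 and Q* = 173.
With the tax collected from producers, supply shifts: Qs = 5(P − 13.5) + 68.
Solving gives Q = 143 with buyers paying £28.5 and producers receiving £15 (the £13.5 wedge).
Revenue = t · Q = 13.5 · 143 = £1930.5.

Tax revenue = £1930.5.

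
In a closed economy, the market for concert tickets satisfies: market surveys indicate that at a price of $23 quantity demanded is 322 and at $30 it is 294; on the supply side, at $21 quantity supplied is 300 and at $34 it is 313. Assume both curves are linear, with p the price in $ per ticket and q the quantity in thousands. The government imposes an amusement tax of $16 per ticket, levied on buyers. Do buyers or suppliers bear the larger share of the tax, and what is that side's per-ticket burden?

Demand slope: (294 − 322)/(30 − 23) = -4, so qd = 414 − 4p.
Supply slope: (313 − 300)/(34 − 21) = 1, so qs = p + 279.
Without the tax, 414 − 4p = p + 279 gives 5p = 135, so p* = $27 and q* = 306.
With the tax collected from buyers, demand (in seller-price terms) shifts: qd = 414 − 4(p + 16).
New equilibrium: buyers pay $30.2, suppliers receive $14.2, q = 293.2. (Wedge: pb − ps = 16.)
Per-ticket burden: buyers $3.2, suppliers $12.8.
Suppliers take the larger share because supply is less price-elastic here (demand slope 4 vs supply slope 1).

Suppliers bear the larger share: $12.8 per ticket.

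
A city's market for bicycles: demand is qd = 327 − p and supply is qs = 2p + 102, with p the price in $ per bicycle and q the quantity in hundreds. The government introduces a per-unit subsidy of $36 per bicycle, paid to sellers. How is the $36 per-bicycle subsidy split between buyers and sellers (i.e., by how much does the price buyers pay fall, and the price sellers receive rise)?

Buyers gain $24 per bicycle; sellers gain $12 per bicycle.

Without the subsidy, 327 − p = 2p + 102 gives 3p = 225, so p* = $75 and q* = 252.
With a per-unit subsidy paid to sellers, each receives p + 36 per unit sold, so supply becomes qs = 2(p + 36) + 102.
New equilibrium: buyers pay $51, sellers receive $87, q = 276. (Wedge: pb − ps = −36.)
Gain to buyers: $24; to sellers: $12. (They sum to $36.)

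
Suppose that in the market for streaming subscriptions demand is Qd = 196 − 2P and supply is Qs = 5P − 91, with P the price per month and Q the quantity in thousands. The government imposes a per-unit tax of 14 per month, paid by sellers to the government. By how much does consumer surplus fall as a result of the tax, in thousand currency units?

Consumer surplus falls by 1040 thousand.

Before the tax: set 196 − 2P = 5P − 91 → P* = 41, Q* = 114.
With the tax collected from sellers, supply shifts: Qs = 5(P − 14) − 91.
Solving gives Q = 94 with buyers paying 51 and sellers receiving 37 (the 14 wedge).
ΔCS is the trapezoid between Q = 94 and Q = 114 of height 10: ½ · (114 + 94) · 10 = 1040.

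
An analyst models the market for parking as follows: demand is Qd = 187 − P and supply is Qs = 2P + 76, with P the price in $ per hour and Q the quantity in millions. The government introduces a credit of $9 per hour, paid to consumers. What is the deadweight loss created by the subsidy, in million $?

Before the subsidy: set 187 − P = 2P + 76 → P* = $37, Q* = 150.
With a per-unit subsidy paid to consumers, each effectively pays P − 9, so demand becomes Qd = 187 − (P − 9).
Solving gives Q = 156 with consumers paying $31 and sellers receiving $40 (the $9 wedge).
Quantity rises by |ΔQ| = |150 − 156| = 6.
DWL = ½ · t · |ΔQ| = ½ · 9 · 6 = $27.

Deadweight loss = $27 million.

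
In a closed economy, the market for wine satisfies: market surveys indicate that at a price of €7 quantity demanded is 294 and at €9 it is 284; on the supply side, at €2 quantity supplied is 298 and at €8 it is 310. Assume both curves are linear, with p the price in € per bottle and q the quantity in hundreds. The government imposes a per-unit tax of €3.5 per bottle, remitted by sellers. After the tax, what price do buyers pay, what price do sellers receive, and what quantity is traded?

Buyers pay €6; sellers receive €2.5; quantity = 299.

Demand slope: (284 − 294)/(9 − 7) = -5, so qd = 329 − 5p.
Supply slope: (310 − 298)/(8 − 2) = 2, so qs = 2p + 294.
Without the tax, 329 − 5p = 2p + 294 gives 7p = 35, so p* = €5 and q* = 304.
With the tax collected from sellers, supply shifts: qs = 2(p − 3.5) + 294.
New equilibrium: buyers pay €6, sellers receive €2.5, q = 299. (Wedge: pb − ps = 3.5.)
The less price-elastic side of the market bears the larger share of a per-unit tax.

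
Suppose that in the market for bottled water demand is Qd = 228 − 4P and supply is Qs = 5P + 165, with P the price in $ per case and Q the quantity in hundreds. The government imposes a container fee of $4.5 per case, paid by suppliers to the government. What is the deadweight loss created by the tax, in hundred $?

Before the tax: set 228 − 4P = 5P + 165 → P* = $7, Q* = 200.
With the tax collected from suppliers, supply shifts: Qs = 5(P − 4.5) + 165.
New equilibrium: consumers pay $9.5, suppliers receive $5, Q = 190. (Wedge: Pb − Ps = 4.5.)
Quantity falls by |ΔQ| = |200 − 190| = 10.
DWL = ½ · t · |ΔQ| = ½ · 4.5 · 10 = $22.5.

Deadweight loss = $22.5 hundred.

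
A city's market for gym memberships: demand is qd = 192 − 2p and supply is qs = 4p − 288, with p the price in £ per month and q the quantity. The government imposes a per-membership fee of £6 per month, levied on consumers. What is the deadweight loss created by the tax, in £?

Deadweight loss = £24.

Without the tax, 192 − 2p = 4p − 288 gives 6p = 480, so p* = £80 and q* = 32.
With the tax collected from consumers, demand (in seller-price terms) shifts: qd = 192 − 2(p + 6).
Solving gives q = 24 with consumers paying £84 and producers receiving £78 (the £6 wedge).
Quantity falls by |ΔQ| = |32 − 24| = 8.
DWL = ½ · t · |ΔQ| = ½ · 6 · 8 = £24.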